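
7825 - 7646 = 179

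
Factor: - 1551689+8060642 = 3^2 * 11^2*43^1*139^1 = 6508953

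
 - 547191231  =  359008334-906199565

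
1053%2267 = 1053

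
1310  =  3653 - 2343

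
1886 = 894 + 992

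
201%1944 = 201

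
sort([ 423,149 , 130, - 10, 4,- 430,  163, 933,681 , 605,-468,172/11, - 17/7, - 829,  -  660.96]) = [  -  829,-660.96,-468, -430,-10, - 17/7,  4,172/11,130, 149, 163, 423 , 605,681, 933 ]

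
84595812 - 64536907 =20058905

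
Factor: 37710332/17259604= 11^1  *79^( - 1 )*193^ ( - 1)* 283^( - 1)*857053^1  =  9427583/4314901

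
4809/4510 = 1 + 299/4510 = 1.07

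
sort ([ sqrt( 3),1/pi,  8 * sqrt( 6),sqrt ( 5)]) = [ 1/pi,sqrt(3),sqrt(5),  8*sqrt(6)]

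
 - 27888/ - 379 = 27888/379 = 73.58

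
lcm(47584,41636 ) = 333088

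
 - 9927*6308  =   - 62619516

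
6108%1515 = 48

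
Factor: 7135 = 5^1 * 1427^1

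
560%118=88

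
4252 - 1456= 2796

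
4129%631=343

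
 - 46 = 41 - 87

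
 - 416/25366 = -1+12475/12683 = - 0.02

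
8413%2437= 1102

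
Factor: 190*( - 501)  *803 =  - 76437570 = -2^1*3^1*5^1*11^1*19^1*73^1*167^1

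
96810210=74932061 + 21878149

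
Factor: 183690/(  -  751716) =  - 2^ (-1)*5^1 * 7^( - 1 ) * 13^1*19^(  -  1) = - 65/266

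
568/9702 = 284/4851 = 0.06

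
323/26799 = 323/26799 =0.01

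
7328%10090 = 7328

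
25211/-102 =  - 1483/6= -247.17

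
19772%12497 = 7275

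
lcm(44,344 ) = 3784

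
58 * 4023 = 233334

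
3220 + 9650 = 12870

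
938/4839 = 938/4839  =  0.19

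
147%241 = 147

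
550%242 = 66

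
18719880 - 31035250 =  - 12315370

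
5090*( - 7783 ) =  - 39615470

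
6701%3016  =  669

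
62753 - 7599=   55154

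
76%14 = 6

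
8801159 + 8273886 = 17075045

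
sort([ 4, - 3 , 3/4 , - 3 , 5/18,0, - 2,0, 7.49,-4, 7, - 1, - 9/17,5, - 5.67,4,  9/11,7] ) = [ - 5.67,-4, -3, - 3, - 2, - 1, - 9/17,  0,0,5/18,3/4,9/11,4, 4,5 , 7,7, 7.49]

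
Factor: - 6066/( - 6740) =2^( - 1)*3^2*5^( - 1) = 9/10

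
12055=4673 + 7382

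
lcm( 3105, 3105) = 3105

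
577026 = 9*64114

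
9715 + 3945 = 13660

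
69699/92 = 757 + 55/92 =757.60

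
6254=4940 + 1314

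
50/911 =50/911 = 0.05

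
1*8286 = 8286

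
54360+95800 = 150160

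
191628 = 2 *95814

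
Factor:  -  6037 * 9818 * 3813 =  - 226001337258=- 2^1 * 3^1 *31^1 * 41^1* 4909^1  *6037^1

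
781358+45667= 827025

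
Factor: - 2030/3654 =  -5/9 = -3^( - 2 ) * 5^1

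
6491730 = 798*8135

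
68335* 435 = 29725725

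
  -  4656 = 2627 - 7283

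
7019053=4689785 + 2329268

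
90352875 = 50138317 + 40214558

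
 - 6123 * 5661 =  - 34662303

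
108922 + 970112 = 1079034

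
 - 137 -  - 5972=5835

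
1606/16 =803/8 = 100.38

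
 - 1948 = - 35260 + 33312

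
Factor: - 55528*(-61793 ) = 3431241704=2^3 * 11^1*61^1*631^1 * 1013^1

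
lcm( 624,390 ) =3120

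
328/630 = 164/315=0.52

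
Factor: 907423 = 11^1*82493^1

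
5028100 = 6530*770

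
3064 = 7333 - 4269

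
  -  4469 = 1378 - 5847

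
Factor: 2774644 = 2^2*693661^1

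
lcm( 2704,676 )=2704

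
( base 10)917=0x395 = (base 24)1E5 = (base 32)sl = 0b1110010101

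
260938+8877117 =9138055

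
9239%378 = 167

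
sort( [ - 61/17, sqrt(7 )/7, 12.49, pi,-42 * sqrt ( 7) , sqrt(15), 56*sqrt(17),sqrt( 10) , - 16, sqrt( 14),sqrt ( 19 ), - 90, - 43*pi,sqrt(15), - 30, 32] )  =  [  -  43*pi, - 42*sqrt(7 ), - 90, - 30, - 16, - 61/17,sqrt( 7)/7, pi,sqrt (10),sqrt(14 ), sqrt(15),sqrt(15),sqrt(19), 12.49, 32, 56 *sqrt(17)] 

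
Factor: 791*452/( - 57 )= -2^2*3^ ( - 1 )*7^1* 19^( -1)*113^2 = - 357532/57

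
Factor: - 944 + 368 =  - 576 = - 2^6*3^2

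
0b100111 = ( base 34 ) 15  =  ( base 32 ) 17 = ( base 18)23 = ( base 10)39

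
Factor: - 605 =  - 5^1*11^2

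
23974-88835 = -64861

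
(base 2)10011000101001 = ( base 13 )45a6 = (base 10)9769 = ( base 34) 8FB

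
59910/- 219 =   -  274 + 32/73 =-273.56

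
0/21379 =0 = 0.00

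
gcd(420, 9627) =3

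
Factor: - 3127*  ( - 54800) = 171359600 = 2^4*5^2*53^1*59^1*137^1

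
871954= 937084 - 65130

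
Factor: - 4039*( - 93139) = 376188421 = 7^1*577^1 *93139^1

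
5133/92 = 5133/92 = 55.79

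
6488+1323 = 7811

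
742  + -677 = 65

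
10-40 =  - 30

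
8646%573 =51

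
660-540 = 120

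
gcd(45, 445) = 5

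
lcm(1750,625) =8750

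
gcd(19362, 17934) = 42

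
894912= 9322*96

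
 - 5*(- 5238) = 26190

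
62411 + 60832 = 123243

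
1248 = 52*24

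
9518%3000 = 518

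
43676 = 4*10919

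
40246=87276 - 47030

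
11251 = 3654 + 7597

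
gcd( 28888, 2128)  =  8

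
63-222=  - 159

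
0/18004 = 0 = 0.00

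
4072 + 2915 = 6987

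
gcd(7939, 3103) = 1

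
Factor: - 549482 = -2^1*41^1* 6701^1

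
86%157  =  86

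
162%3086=162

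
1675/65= 25 + 10/13 = 25.77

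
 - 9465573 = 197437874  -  206903447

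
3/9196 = 3/9196= 0.00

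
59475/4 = 59475/4 = 14868.75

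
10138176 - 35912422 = -25774246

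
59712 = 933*64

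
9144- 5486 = 3658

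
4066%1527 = 1012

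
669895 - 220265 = 449630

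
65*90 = 5850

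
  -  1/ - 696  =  1/696  =  0.00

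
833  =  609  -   - 224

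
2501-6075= - 3574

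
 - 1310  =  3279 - 4589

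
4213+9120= 13333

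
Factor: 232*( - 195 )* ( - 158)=7147920 = 2^4*3^1*5^1*13^1*29^1*79^1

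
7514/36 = 3757/18 = 208.72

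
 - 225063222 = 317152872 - 542216094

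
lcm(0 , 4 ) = 0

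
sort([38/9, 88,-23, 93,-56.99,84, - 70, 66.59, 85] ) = [ - 70, - 56.99, - 23, 38/9, 66.59, 84,85, 88, 93 ] 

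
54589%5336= 1229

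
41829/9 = 4647 + 2/3=4647.67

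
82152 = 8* 10269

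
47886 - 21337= 26549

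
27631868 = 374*73882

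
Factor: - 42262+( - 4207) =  - 31^1*1499^1= - 46469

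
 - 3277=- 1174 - 2103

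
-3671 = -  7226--3555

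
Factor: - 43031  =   - 37^1 * 1163^1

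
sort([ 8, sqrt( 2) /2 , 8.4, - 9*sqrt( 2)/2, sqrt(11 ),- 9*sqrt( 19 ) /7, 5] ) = [ - 9*sqrt( 2)/2, - 9*sqrt(19) /7 , sqrt(2 ) /2, sqrt( 11), 5,8, 8.4]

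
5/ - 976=-5/976  =  - 0.01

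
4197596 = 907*4628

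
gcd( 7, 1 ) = 1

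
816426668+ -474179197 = 342247471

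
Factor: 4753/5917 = 7^2*61^(-1) = 49/61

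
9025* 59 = 532475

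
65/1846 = 5/142 =0.04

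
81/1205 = 81/1205 =0.07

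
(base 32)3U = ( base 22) 5g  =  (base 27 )4I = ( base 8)176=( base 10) 126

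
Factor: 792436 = 2^2*198109^1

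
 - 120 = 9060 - 9180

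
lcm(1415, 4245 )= 4245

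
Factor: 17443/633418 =2^( - 1)*29^ ( - 1 )*67^(- 1) * 163^( - 1 )*17443^1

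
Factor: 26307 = 3^2 * 37^1*79^1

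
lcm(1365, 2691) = 94185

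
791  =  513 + 278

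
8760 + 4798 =13558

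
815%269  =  8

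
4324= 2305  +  2019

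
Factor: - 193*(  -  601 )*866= 2^1*193^1 *433^1* 601^1  =  100449938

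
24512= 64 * 383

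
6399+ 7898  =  14297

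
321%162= 159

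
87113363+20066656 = 107180019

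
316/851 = 316/851 = 0.37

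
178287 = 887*201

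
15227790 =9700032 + 5527758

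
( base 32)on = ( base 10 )791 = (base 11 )65A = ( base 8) 1427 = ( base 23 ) 1b9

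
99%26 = 21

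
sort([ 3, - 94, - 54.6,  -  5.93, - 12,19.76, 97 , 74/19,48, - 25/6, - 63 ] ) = [  -  94, -63, - 54.6,  -  12 ,  -  5.93, - 25/6,3,74/19,  19.76,48,  97] 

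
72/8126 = 36/4063 = 0.01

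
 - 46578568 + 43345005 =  -3233563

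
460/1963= 460/1963 = 0.23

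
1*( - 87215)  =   - 87215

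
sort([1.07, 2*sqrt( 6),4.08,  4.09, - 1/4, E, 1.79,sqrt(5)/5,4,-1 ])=[ - 1, - 1/4,sqrt( 5) /5, 1.07,  1.79,E,  4, 4.08, 4.09,2*sqrt(6) ]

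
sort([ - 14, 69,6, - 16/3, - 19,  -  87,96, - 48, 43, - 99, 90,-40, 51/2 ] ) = [ - 99,-87, - 48, - 40, - 19, -14,-16/3, 6, 51/2,43, 69,90,96 ] 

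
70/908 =35/454 = 0.08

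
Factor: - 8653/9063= -3^( - 2) * 17^1*19^( - 1) * 53^( - 1 )*  509^1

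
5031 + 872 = 5903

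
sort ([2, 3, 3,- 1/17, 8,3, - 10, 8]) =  [-10, - 1/17 , 2,3,3, 3, 8, 8]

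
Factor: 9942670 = 2^1*5^1*23^1*139^1*311^1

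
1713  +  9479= 11192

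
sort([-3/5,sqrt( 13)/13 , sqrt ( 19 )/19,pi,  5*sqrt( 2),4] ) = [-3/5,sqrt( 19 )/19,sqrt( 13 )/13,pi,4,5 * sqrt( 2 )]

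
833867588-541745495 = 292122093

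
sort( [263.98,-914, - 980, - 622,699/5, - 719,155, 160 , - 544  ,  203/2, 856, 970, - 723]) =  [ - 980, - 914, - 723,-719, - 622, - 544, 203/2, 699/5,155,160,263.98,856, 970] 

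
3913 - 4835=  - 922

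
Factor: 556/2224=1/4 = 2^( - 2 ) 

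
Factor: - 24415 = -5^1*19^1*257^1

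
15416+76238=91654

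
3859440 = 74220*52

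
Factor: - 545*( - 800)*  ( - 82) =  - 2^6 * 5^3*41^1*109^1 = - 35752000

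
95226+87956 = 183182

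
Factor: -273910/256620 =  - 2^(-1 ) *3^ ( - 1 )*7^1*43^1* 47^(  -  1) = -301/282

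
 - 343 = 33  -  376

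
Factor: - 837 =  - 3^3*  31^1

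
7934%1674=1238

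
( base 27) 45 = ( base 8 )161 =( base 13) 89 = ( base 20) 5D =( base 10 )113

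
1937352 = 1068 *1814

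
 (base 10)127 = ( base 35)3M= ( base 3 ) 11201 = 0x7f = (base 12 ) A7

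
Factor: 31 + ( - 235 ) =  - 204 = - 2^2*3^1 * 17^1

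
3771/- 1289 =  - 3771/1289 = - 2.93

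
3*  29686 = 89058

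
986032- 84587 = 901445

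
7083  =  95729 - 88646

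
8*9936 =79488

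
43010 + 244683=287693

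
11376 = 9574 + 1802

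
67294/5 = 67294/5 = 13458.80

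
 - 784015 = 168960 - 952975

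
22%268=22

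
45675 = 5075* 9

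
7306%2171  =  793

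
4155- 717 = 3438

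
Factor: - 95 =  - 5^1*19^1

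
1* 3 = 3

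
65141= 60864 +4277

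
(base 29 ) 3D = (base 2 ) 1100100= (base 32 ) 34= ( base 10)100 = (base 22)4C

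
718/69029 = 718/69029 = 0.01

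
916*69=63204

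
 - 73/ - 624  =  73/624 = 0.12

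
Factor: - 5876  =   - 2^2*13^1  *113^1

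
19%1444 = 19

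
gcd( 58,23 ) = 1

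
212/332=53/83= 0.64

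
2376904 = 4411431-2034527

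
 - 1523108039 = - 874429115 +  - 648678924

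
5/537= 5/537 =0.01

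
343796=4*85949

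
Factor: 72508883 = 19^1*83^1*45979^1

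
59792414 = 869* 68806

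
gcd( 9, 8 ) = 1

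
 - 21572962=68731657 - 90304619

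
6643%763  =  539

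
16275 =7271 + 9004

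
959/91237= 959/91237=0.01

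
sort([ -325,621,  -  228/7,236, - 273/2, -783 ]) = [-783, - 325,  -  273/2, - 228/7 , 236 , 621 ]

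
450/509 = 450/509 = 0.88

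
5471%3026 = 2445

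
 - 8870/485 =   -  1774/97 = - 18.29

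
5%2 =1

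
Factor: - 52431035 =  -5^1*37^1 * 283411^1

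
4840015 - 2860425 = 1979590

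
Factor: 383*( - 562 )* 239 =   -  51443794 = - 2^1*239^1 * 281^1*383^1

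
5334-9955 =-4621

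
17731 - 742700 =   -  724969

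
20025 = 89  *225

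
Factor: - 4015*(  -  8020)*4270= 2^3*5^3*7^1*11^1*61^1*73^1 * 401^1 = 137495281000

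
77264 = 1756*44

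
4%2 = 0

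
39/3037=39/3037 =0.01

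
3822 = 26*147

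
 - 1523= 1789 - 3312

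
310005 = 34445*9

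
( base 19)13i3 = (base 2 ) 10000001011111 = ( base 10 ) 8287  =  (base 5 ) 231122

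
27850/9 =3094 + 4/9 = 3094.44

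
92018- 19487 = 72531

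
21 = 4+17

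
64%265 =64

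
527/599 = 527/599  =  0.88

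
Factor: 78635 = 5^1*15727^1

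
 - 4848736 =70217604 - 75066340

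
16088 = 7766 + 8322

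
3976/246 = 16+20/123 = 16.16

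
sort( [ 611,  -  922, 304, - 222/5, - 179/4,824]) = [  -  922, - 179/4,-222/5,304,  611,824]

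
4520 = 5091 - 571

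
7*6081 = 42567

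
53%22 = 9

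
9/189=1/21 = 0.05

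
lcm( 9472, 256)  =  9472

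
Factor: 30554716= 2^2*31^1*239^1*1031^1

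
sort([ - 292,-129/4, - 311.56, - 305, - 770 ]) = [ - 770 , - 311.56, - 305, - 292 , - 129/4]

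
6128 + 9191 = 15319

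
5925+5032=10957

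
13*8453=109889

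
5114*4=20456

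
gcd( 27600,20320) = 80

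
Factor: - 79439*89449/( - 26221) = 13^( - 1)*19^1*37^1*113^1*2017^ ( - 1)*89449^1 = 7105739111/26221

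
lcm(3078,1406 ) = 113886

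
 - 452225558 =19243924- 471469482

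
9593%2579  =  1856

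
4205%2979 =1226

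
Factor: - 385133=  - 7^1*37^1 * 1487^1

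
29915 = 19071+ 10844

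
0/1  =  0= 0.00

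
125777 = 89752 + 36025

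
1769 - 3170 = -1401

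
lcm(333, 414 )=15318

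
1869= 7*267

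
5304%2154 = 996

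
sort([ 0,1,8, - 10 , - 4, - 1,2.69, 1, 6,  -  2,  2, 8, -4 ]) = [ - 10,-4,-4, - 2, - 1,  0,1,1, 2, 2.69, 6,8, 8] 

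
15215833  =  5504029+9711804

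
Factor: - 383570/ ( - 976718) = 5^1 * 11^2*17^(-1 )*23^( - 1) * 317^1* 1249^ ( - 1)= 191785/488359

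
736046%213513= 95507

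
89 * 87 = 7743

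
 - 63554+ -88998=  - 152552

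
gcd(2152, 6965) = 1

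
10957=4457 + 6500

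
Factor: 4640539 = 79^1 * 58741^1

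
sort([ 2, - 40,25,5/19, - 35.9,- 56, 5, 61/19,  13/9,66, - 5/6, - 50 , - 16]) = [ - 56, - 50, - 40, - 35.9, - 16,-5/6,5/19, 13/9,2, 61/19,5, 25,66]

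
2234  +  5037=7271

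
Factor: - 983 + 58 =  - 925 = - 5^2*37^1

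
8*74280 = 594240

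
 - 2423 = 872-3295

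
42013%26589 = 15424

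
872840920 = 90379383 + 782461537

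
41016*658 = 26988528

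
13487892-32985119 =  - 19497227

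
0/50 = 0 = 0.00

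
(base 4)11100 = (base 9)413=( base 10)336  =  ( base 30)b6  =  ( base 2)101010000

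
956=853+103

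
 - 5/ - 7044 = 5/7044= 0.00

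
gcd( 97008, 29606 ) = 2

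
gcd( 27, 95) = 1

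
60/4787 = 60/4787 = 0.01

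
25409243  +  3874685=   29283928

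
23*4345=99935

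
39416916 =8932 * 4413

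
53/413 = 53/413 = 0.13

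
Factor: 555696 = 2^4*3^2*17^1*227^1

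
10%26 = 10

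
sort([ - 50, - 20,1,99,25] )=[ - 50, - 20, 1, 25, 99] 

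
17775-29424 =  - 11649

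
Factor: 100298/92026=97/89 = 89^( - 1 )*97^1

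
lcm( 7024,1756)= 7024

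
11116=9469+1647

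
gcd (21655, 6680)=5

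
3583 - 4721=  - 1138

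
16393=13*1261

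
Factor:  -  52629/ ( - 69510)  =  53/70 = 2^(-1) * 5^(  -  1 )*7^( - 1 )*53^1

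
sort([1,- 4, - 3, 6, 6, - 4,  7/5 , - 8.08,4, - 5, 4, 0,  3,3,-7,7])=[ - 8.08, - 7, - 5,-4, - 4,-3,0, 1, 7/5, 3, 3, 4, 4,  6, 6, 7]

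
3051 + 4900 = 7951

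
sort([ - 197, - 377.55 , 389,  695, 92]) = [- 377.55,-197, 92,  389, 695 ] 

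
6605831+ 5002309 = 11608140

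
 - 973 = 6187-7160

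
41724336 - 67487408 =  - 25763072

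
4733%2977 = 1756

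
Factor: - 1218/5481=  - 2/9 = - 2^1*3^( - 2) 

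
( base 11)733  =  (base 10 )883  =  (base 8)1563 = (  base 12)617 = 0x373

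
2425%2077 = 348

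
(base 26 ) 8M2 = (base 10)5982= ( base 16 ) 175E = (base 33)5G9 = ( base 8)13536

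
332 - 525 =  - 193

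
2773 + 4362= 7135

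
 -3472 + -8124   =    -  11596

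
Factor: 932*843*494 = 2^3*3^1  *  13^1*19^1*233^1*281^1 =388123944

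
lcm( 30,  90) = 90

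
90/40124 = 45/20062 = 0.00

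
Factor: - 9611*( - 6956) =66854116 =2^2 * 7^1 * 37^1 * 47^1*1373^1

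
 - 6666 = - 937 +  - 5729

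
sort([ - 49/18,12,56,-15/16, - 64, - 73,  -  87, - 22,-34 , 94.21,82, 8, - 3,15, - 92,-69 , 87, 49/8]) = [-92, - 87,- 73 , - 69, - 64,-34,-22, - 3, - 49/18, - 15/16, 49/8, 8, 12,15,56,  82,87, 94.21] 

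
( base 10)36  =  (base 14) 28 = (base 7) 51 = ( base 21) 1f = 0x24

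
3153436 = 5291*596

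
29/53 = 29/53 = 0.55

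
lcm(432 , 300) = 10800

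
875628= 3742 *234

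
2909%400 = 109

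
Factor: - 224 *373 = - 2^5*7^1*373^1 =-83552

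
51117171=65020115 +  - 13902944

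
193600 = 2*96800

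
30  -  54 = -24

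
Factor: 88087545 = 3^2*5^1*7^3*13^1 * 439^1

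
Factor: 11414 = 2^1*13^1*439^1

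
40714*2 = 81428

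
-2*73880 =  - 147760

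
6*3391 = 20346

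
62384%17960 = 8504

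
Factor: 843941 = 7^1*120563^1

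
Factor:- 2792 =-2^3*349^1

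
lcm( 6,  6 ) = 6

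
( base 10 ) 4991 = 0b1001101111111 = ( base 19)DFD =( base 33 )4J8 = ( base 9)6755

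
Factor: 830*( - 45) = - 2^1*3^2*5^2*83^1 = - 37350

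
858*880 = 755040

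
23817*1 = 23817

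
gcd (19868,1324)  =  4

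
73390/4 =36695/2   =  18347.50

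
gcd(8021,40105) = 8021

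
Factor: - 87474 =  - 2^1*3^1*61^1*239^1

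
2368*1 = 2368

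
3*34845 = 104535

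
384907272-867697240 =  - 482789968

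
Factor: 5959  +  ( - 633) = 5326= 2^1*2663^1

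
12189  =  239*51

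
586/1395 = 586/1395 = 0.42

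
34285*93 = 3188505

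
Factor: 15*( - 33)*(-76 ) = 37620 = 2^2*3^2 * 5^1*11^1 * 19^1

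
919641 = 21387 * 43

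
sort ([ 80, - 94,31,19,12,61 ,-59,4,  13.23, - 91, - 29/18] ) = [ - 94,  -  91, - 59 , - 29/18 , 4,12, 13.23,19, 31,61,80 ]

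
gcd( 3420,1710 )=1710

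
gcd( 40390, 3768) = 2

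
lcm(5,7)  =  35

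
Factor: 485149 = 7^2*9901^1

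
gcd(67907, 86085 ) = 1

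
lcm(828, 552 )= 1656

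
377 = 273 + 104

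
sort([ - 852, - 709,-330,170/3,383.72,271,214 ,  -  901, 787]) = [  -  901,  -  852, - 709, - 330,170/3,214,271,  383.72 , 787 ] 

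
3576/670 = 5 + 113/335 = 5.34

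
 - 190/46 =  - 95/23=- 4.13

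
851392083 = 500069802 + 351322281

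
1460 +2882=4342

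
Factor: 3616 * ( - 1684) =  - 6089344 = - 2^7 * 113^1*421^1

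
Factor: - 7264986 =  -2^1*3^1 * 1210831^1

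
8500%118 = 4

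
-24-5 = -29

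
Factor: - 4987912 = -2^3*107^1*5827^1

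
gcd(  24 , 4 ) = 4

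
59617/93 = 641 + 4/93 = 641.04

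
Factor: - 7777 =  - 7^1*11^1* 101^1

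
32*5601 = 179232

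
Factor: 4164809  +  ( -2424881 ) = 1739928  =  2^3 * 3^1*72497^1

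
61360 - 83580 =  - 22220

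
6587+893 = 7480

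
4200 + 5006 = 9206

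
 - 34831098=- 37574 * 927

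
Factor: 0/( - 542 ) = 0 =0^1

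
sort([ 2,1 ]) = [ 1 , 2 ] 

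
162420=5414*30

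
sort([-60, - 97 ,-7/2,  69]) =[ - 97, - 60, - 7/2, 69] 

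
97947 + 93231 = 191178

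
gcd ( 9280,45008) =464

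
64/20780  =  16/5195= 0.00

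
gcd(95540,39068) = 4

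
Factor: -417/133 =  -3^1*7^( - 1)*19^( - 1 )*139^1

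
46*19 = 874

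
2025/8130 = 135/542 = 0.25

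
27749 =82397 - 54648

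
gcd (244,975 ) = 1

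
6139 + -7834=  - 1695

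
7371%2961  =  1449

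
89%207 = 89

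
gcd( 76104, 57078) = 19026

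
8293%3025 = 2243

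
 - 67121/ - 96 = 699+17/96  =  699.18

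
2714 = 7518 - 4804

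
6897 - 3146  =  3751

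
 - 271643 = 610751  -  882394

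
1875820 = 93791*20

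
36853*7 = 257971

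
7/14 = 1/2 = 0.50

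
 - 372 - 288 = -660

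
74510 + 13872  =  88382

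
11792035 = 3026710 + 8765325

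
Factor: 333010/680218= 166505/340109 = 5^1*7^(-2)*11^( -1)*631^(-1)*33301^1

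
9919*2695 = 26731705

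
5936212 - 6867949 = -931737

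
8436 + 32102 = 40538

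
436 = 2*218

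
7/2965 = 7/2965 = 0.00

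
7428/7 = 7428/7 = 1061.14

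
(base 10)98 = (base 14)70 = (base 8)142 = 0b1100010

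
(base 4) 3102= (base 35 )60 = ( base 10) 210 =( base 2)11010010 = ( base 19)b1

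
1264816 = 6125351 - 4860535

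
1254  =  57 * 22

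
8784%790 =94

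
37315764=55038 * 678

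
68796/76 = 17199/19 = 905.21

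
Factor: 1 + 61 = 2^1*31^1 = 62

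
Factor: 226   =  2^1*113^1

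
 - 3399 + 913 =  - 2486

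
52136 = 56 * 931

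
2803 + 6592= 9395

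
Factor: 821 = 821^1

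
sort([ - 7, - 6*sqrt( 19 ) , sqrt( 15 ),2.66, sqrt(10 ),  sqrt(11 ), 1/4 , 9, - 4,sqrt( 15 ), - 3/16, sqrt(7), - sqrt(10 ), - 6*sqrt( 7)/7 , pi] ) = [ - 6 *sqrt(19 ),- 7, - 4, - sqrt( 10), - 6*sqrt(7)/7,  -  3/16,1/4, sqrt( 7), 2.66, pi,sqrt(10 ), sqrt( 11),  sqrt( 15 ),  sqrt (15),9] 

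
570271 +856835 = 1427106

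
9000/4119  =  3000/1373 = 2.18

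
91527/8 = 11440 + 7/8  =  11440.88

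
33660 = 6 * 5610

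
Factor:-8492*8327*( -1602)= 113282040168=2^3*3^2 * 11^2*89^1*193^1 * 757^1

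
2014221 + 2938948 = 4953169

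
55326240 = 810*68304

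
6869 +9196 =16065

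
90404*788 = 71238352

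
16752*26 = 435552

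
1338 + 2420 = 3758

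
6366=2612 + 3754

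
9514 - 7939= 1575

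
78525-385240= - 306715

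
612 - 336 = 276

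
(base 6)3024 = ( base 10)664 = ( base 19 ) 1FI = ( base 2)1010011000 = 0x298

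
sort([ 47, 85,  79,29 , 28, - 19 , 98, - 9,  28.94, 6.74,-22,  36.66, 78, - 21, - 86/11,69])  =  [ - 22 , - 21, - 19, - 9, -86/11, 6.74, 28,28.94,  29,  36.66,47,69, 78 , 79,85, 98 ]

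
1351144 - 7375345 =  - 6024201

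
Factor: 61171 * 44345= 2712627995 = 5^1*7^2 * 11^1*67^1*83^1*181^1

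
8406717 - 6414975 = 1991742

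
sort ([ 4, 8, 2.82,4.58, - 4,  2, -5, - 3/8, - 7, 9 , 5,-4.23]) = [ - 7,-5, - 4.23, - 4, - 3/8,2, 2.82, 4 , 4.58,5, 8, 9 ] 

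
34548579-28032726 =6515853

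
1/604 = 1/604 = 0.00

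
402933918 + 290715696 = 693649614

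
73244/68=1077 + 2/17= 1077.12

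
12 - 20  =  -8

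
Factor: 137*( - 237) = -32469= - 3^1 * 79^1*137^1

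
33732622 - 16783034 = 16949588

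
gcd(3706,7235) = 1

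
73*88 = 6424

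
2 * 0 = 0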